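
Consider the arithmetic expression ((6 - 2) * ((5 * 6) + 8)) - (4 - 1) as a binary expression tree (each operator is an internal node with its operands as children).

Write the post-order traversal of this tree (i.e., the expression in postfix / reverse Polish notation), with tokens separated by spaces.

6 2 - 5 6 * 8 + * 4 1 - -

Post-order on an expression tree gives postfix notation: for each operator, emit left operand, right operand, then the operator.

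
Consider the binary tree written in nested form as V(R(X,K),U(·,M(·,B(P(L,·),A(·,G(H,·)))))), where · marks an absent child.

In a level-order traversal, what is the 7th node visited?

Level-order visits nodes level by level from the root, left to right within each level.
Level 0: V
Level 1: R, U
Level 2: X, K, M
Level 3: B
Level 4: P, A
Level 5: L, G
Level 6: H
Full level-order sequence: V, R, U, X, K, M, B, P, A, L, G, H.

B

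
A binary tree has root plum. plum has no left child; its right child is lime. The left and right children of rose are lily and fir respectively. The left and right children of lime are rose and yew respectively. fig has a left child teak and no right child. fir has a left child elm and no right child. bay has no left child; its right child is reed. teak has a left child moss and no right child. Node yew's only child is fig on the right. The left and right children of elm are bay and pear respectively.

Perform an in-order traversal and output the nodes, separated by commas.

plum, lily, rose, bay, reed, elm, pear, fir, lime, yew, moss, teak, fig

In-order visits the left subtree, then the node, then the right subtree.
At plum: no left child.
Visit plum.
At plum: go right to lime.
  At lime: go left to rose.
    At rose: go left to lily.
      lily is a leaf — visit lily.
    Visit rose.
    At rose: go right to fir.
      At fir: go left to elm.
        At elm: go left to bay.
          At bay: no left child.
          Visit bay.
          At bay: go right to reed.
            reed is a leaf — visit reed.
        Visit elm.
        At elm: go right to pear.
          pear is a leaf — visit pear.
      Visit fir.
      At fir: no right child.
  Visit lime.
  At lime: go right to yew.
    At yew: no left child.
    Visit yew.
    At yew: go right to fig.
      At fig: go left to teak.
        At teak: go left to moss.
          moss is a leaf — visit moss.
        Visit teak.
        At teak: no right child.
      Visit fig.
      At fig: no right child.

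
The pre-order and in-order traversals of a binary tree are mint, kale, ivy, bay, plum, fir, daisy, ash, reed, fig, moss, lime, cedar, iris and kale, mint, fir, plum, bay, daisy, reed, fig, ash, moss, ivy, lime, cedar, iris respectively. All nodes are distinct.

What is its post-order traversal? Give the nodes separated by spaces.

kale fir plum fig reed moss ash daisy bay iris cedar lime ivy mint

The first element of pre-order is the root; it splits in-order into left and right subtrees.
Root mint: left subtree has 1 node {kale}, right has 12 {fir, plum, bay, daisy, reed, fig, ash, moss, ivy, lime, cedar, iris}.
  Root ivy: left subtree has 8 nodes {fir, plum, bay, daisy, reed, fig, ash, moss}, right has 3 {lime, cedar, iris}.
    Root bay: left subtree has 2 nodes {fir, plum}, right has 5 {daisy, reed, fig, ash, moss}.
      Root plum: left subtree has 1 node {fir}, right has 0 { }.
      Root daisy: left subtree has 0 nodes { }, right has 4 {reed, fig, ash, moss}.
        Root ash: left subtree has 2 nodes {reed, fig}, right has 1 {moss}.
          Root reed: left subtree has 0 nodes { }, right has 1 {fig}.
    Root lime: left subtree has 0 nodes { }, right has 2 {cedar, iris}.
      Root cedar: left subtree has 0 nodes { }, right has 1 {iris}.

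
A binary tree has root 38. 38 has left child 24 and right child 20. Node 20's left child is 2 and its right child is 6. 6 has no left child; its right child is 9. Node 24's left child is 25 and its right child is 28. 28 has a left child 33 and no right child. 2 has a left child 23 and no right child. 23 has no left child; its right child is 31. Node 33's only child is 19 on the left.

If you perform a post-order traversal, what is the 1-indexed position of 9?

9

Post-order visits the left subtree, then the right subtree, then the node.
At 38: go left to 24.
  At 24: go left to 25.
    25 is a leaf — visit 25.
  At 24: go right to 28.
    At 28: go left to 33.
      At 33: go left to 19.
        19 is a leaf — visit 19.
      At 33: no right child.
      Visit 33.
    At 28: no right child.
    Visit 28.
  Visit 24.
At 38: go right to 20.
  At 20: go left to 2.
    At 2: go left to 23.
      At 23: no left child.
      At 23: go right to 31.
        31 is a leaf — visit 31.
      Visit 23.
    At 2: no right child.
    Visit 2.
  At 20: go right to 6.
    At 6: no left child.
    At 6: go right to 9.
      9 is a leaf — visit 9.
    Visit 6.
  Visit 20.
Visit 38.
Full post-order sequence: 25, 19, 33, 28, 24, 31, 23, 2, 9, 6, 20, 38.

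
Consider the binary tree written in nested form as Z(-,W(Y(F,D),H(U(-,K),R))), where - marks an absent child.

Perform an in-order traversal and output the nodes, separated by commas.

Z, F, Y, D, W, U, K, H, R

In-order visits the left subtree, then the node, then the right subtree.
At Z: no left child.
Visit Z.
At Z: go right to W.
  At W: go left to Y.
    At Y: go left to F.
      F is a leaf — visit F.
    Visit Y.
    At Y: go right to D.
      D is a leaf — visit D.
  Visit W.
  At W: go right to H.
    At H: go left to U.
      At U: no left child.
      Visit U.
      At U: go right to K.
        K is a leaf — visit K.
    Visit H.
    At H: go right to R.
      R is a leaf — visit R.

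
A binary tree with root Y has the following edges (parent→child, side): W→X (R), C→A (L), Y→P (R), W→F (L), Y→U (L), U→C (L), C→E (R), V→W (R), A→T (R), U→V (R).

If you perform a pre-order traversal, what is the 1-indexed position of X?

Pre-order visits the node, then its left subtree, then its right subtree.
Visit Y.
At Y: go left to U.
  Visit U.
  At U: go left to C.
    Visit C.
    At C: go left to A.
      Visit A.
      At A: no left child.
      At A: go right to T.
        T is a leaf — visit T.
    At C: go right to E.
      E is a leaf — visit E.
  At U: go right to V.
    Visit V.
    At V: no left child.
    At V: go right to W.
      Visit W.
      At W: go left to F.
        F is a leaf — visit F.
      At W: go right to X.
        X is a leaf — visit X.
At Y: go right to P.
  P is a leaf — visit P.
Full pre-order sequence: Y, U, C, A, T, E, V, W, F, X, P.

10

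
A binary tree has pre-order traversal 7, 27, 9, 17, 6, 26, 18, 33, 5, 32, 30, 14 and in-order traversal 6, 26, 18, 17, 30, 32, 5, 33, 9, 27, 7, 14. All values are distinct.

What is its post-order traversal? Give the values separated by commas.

The first element of pre-order is the root; it splits in-order into left and right subtrees.
Root 7: left subtree has 10 nodes {6, 26, 18, 17, 30, 32, 5, 33, 9, 27}, right has 1 {14}.
  Root 27: left subtree has 9 nodes {6, 26, 18, 17, 30, 32, 5, 33, 9}, right has 0 { }.
    Root 9: left subtree has 8 nodes {6, 26, 18, 17, 30, 32, 5, 33}, right has 0 { }.
      Root 17: left subtree has 3 nodes {6, 26, 18}, right has 4 {30, 32, 5, 33}.
        Root 6: left subtree has 0 nodes { }, right has 2 {26, 18}.
          Root 26: left subtree has 0 nodes { }, right has 1 {18}.
        Root 33: left subtree has 3 nodes {30, 32, 5}, right has 0 { }.
          Root 5: left subtree has 2 nodes {30, 32}, right has 0 { }.
            Root 32: left subtree has 1 node {30}, right has 0 { }.

18, 26, 6, 30, 32, 5, 33, 17, 9, 27, 14, 7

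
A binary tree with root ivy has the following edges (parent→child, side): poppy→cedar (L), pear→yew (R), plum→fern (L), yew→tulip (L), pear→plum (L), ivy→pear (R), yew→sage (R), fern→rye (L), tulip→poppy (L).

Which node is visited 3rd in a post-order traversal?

Post-order visits the left subtree, then the right subtree, then the node.
At ivy: no left child.
At ivy: go right to pear.
  At pear: go left to plum.
    At plum: go left to fern.
      At fern: go left to rye.
        rye is a leaf — visit rye.
      At fern: no right child.
      Visit fern.
    At plum: no right child.
    Visit plum.
  At pear: go right to yew.
    At yew: go left to tulip.
      At tulip: go left to poppy.
        At poppy: go left to cedar.
          cedar is a leaf — visit cedar.
        At poppy: no right child.
        Visit poppy.
      At tulip: no right child.
      Visit tulip.
    At yew: go right to sage.
      sage is a leaf — visit sage.
    Visit yew.
  Visit pear.
Visit ivy.
Full post-order sequence: rye, fern, plum, cedar, poppy, tulip, sage, yew, pear, ivy.

plum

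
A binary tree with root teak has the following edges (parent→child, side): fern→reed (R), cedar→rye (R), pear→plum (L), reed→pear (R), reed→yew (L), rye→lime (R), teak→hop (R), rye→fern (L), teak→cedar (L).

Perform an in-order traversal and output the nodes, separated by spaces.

In-order visits the left subtree, then the node, then the right subtree.
At teak: go left to cedar.
  At cedar: no left child.
  Visit cedar.
  At cedar: go right to rye.
    At rye: go left to fern.
      At fern: no left child.
      Visit fern.
      At fern: go right to reed.
        At reed: go left to yew.
          yew is a leaf — visit yew.
        Visit reed.
        At reed: go right to pear.
          At pear: go left to plum.
            plum is a leaf — visit plum.
          Visit pear.
          At pear: no right child.
    Visit rye.
    At rye: go right to lime.
      lime is a leaf — visit lime.
Visit teak.
At teak: go right to hop.
  hop is a leaf — visit hop.

cedar fern yew reed plum pear rye lime teak hop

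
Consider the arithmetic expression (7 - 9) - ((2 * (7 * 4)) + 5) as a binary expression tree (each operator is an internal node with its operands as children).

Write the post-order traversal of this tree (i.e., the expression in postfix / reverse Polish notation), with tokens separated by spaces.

7 9 - 2 7 4 * * 5 + -

Post-order on an expression tree gives postfix notation: for each operator, emit left operand, right operand, then the operator.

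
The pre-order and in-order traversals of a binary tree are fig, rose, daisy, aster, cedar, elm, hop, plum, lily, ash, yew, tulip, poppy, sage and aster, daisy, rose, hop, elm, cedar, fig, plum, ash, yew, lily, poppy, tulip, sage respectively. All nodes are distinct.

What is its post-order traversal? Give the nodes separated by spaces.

The first element of pre-order is the root; it splits in-order into left and right subtrees.
Root fig: left subtree has 6 nodes {aster, daisy, rose, hop, elm, cedar}, right has 7 {plum, ash, yew, lily, poppy, tulip, sage}.
  Root rose: left subtree has 2 nodes {aster, daisy}, right has 3 {hop, elm, cedar}.
    Root daisy: left subtree has 1 node {aster}, right has 0 { }.
    Root cedar: left subtree has 2 nodes {hop, elm}, right has 0 { }.
      Root elm: left subtree has 1 node {hop}, right has 0 { }.
  Root plum: left subtree has 0 nodes { }, right has 6 {ash, yew, lily, poppy, tulip, sage}.
    Root lily: left subtree has 2 nodes {ash, yew}, right has 3 {poppy, tulip, sage}.
      Root ash: left subtree has 0 nodes { }, right has 1 {yew}.
      Root tulip: left subtree has 1 node {poppy}, right has 1 {sage}.

aster daisy hop elm cedar rose yew ash poppy sage tulip lily plum fig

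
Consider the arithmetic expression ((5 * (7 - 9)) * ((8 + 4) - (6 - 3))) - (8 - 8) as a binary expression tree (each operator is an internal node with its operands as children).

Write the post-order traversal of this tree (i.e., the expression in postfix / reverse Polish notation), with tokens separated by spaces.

5 7 9 - * 8 4 + 6 3 - - * 8 8 - -

Post-order on an expression tree gives postfix notation: for each operator, emit left operand, right operand, then the operator.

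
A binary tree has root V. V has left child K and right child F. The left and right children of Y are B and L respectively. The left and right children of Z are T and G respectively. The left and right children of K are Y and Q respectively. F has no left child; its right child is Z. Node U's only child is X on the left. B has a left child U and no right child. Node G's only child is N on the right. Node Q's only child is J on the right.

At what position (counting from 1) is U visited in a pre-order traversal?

Pre-order visits the node, then its left subtree, then its right subtree.
Visit V.
At V: go left to K.
  Visit K.
  At K: go left to Y.
    Visit Y.
    At Y: go left to B.
      Visit B.
      At B: go left to U.
        Visit U.
        At U: go left to X.
          X is a leaf — visit X.
        At U: no right child.
      At B: no right child.
    At Y: go right to L.
      L is a leaf — visit L.
  At K: go right to Q.
    Visit Q.
    At Q: no left child.
    At Q: go right to J.
      J is a leaf — visit J.
At V: go right to F.
  Visit F.
  At F: no left child.
  At F: go right to Z.
    Visit Z.
    At Z: go left to T.
      T is a leaf — visit T.
    At Z: go right to G.
      Visit G.
      At G: no left child.
      At G: go right to N.
        N is a leaf — visit N.
Full pre-order sequence: V, K, Y, B, U, X, L, Q, J, F, Z, T, G, N.

5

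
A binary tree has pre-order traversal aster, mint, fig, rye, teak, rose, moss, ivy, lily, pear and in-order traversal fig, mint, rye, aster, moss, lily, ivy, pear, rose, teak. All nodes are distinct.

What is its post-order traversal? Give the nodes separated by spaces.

fig rye mint lily pear ivy moss rose teak aster

The first element of pre-order is the root; it splits in-order into left and right subtrees.
Root aster: left subtree has 3 nodes {fig, mint, rye}, right has 6 {moss, lily, ivy, pear, rose, teak}.
  Root mint: left subtree has 1 node {fig}, right has 1 {rye}.
  Root teak: left subtree has 5 nodes {moss, lily, ivy, pear, rose}, right has 0 { }.
    Root rose: left subtree has 4 nodes {moss, lily, ivy, pear}, right has 0 { }.
      Root moss: left subtree has 0 nodes { }, right has 3 {lily, ivy, pear}.
        Root ivy: left subtree has 1 node {lily}, right has 1 {pear}.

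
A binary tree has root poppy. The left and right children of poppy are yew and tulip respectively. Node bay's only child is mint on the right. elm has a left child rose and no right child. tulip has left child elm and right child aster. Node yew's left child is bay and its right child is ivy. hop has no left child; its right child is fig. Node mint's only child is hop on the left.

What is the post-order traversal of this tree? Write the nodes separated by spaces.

fig hop mint bay ivy yew rose elm aster tulip poppy

Post-order visits the left subtree, then the right subtree, then the node.
At poppy: go left to yew.
  At yew: go left to bay.
    At bay: no left child.
    At bay: go right to mint.
      At mint: go left to hop.
        At hop: no left child.
        At hop: go right to fig.
          fig is a leaf — visit fig.
        Visit hop.
      At mint: no right child.
      Visit mint.
    Visit bay.
  At yew: go right to ivy.
    ivy is a leaf — visit ivy.
  Visit yew.
At poppy: go right to tulip.
  At tulip: go left to elm.
    At elm: go left to rose.
      rose is a leaf — visit rose.
    At elm: no right child.
    Visit elm.
  At tulip: go right to aster.
    aster is a leaf — visit aster.
  Visit tulip.
Visit poppy.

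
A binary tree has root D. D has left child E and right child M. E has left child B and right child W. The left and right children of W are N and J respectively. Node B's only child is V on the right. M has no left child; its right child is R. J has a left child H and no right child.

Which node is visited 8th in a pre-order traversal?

H

Pre-order visits the node, then its left subtree, then its right subtree.
Visit D.
At D: go left to E.
  Visit E.
  At E: go left to B.
    Visit B.
    At B: no left child.
    At B: go right to V.
      V is a leaf — visit V.
  At E: go right to W.
    Visit W.
    At W: go left to N.
      N is a leaf — visit N.
    At W: go right to J.
      Visit J.
      At J: go left to H.
        H is a leaf — visit H.
      At J: no right child.
At D: go right to M.
  Visit M.
  At M: no left child.
  At M: go right to R.
    R is a leaf — visit R.
Full pre-order sequence: D, E, B, V, W, N, J, H, M, R.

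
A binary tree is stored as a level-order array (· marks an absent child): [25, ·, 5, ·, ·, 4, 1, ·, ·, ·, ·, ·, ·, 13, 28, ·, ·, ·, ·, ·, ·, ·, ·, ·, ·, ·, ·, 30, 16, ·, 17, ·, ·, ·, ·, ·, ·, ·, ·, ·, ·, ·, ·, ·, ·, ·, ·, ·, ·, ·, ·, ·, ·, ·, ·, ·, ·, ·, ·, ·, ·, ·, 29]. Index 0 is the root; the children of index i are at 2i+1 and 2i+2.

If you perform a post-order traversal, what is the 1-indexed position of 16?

Post-order visits the left subtree, then the right subtree, then the node.
At 25: no left child.
At 25: go right to 5.
  At 5: go left to 4.
    4 is a leaf — visit 4.
  At 5: go right to 1.
    At 1: go left to 13.
      At 13: go left to 30.
        30 is a leaf — visit 30.
      At 13: go right to 16.
        16 is a leaf — visit 16.
      Visit 13.
    At 1: go right to 28.
      At 28: no left child.
      At 28: go right to 17.
        At 17: no left child.
        At 17: go right to 29.
          29 is a leaf — visit 29.
        Visit 17.
      Visit 28.
    Visit 1.
  Visit 5.
Visit 25.
Full post-order sequence: 4, 30, 16, 13, 29, 17, 28, 1, 5, 25.

3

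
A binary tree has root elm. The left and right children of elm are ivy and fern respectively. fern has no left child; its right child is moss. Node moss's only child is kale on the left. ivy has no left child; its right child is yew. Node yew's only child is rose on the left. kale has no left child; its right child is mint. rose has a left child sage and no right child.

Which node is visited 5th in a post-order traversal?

Post-order visits the left subtree, then the right subtree, then the node.
At elm: go left to ivy.
  At ivy: no left child.
  At ivy: go right to yew.
    At yew: go left to rose.
      At rose: go left to sage.
        sage is a leaf — visit sage.
      At rose: no right child.
      Visit rose.
    At yew: no right child.
    Visit yew.
  Visit ivy.
At elm: go right to fern.
  At fern: no left child.
  At fern: go right to moss.
    At moss: go left to kale.
      At kale: no left child.
      At kale: go right to mint.
        mint is a leaf — visit mint.
      Visit kale.
    At moss: no right child.
    Visit moss.
  Visit fern.
Visit elm.
Full post-order sequence: sage, rose, yew, ivy, mint, kale, moss, fern, elm.

mint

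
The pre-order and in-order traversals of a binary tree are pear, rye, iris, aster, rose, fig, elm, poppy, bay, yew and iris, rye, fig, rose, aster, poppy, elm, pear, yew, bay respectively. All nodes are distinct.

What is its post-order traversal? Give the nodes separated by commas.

iris, fig, rose, poppy, elm, aster, rye, yew, bay, pear

The first element of pre-order is the root; it splits in-order into left and right subtrees.
Root pear: left subtree has 7 nodes {iris, rye, fig, rose, aster, poppy, elm}, right has 2 {yew, bay}.
  Root rye: left subtree has 1 node {iris}, right has 5 {fig, rose, aster, poppy, elm}.
    Root aster: left subtree has 2 nodes {fig, rose}, right has 2 {poppy, elm}.
      Root rose: left subtree has 1 node {fig}, right has 0 { }.
      Root elm: left subtree has 1 node {poppy}, right has 0 { }.
  Root bay: left subtree has 1 node {yew}, right has 0 { }.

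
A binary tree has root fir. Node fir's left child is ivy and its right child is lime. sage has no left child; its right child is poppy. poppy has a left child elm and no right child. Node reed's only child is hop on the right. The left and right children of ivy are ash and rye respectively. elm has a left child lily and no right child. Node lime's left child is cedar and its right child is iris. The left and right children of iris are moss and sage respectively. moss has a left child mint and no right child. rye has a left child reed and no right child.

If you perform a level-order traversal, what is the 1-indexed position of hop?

11

Level-order visits nodes level by level from the root, left to right within each level.
Level 0: fir
Level 1: ivy, lime
Level 2: ash, rye, cedar, iris
Level 3: reed, moss, sage
Level 4: hop, mint, poppy
Level 5: elm
Level 6: lily
Full level-order sequence: fir, ivy, lime, ash, rye, cedar, iris, reed, moss, sage, hop, mint, poppy, elm, lily.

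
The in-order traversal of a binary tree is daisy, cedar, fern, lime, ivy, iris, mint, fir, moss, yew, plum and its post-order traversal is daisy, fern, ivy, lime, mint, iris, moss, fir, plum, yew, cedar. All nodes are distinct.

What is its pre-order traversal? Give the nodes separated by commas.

The last element of post-order is the root; it splits in-order into left and right subtrees.
Root cedar: left subtree has 1 node {daisy}, right has 9 {fern, lime, ivy, iris, mint, fir, moss, yew, plum}.
  Root yew: left subtree has 7 nodes {fern, lime, ivy, iris, mint, fir, moss}, right has 1 {plum}.
    Root fir: left subtree has 5 nodes {fern, lime, ivy, iris, mint}, right has 1 {moss}.
      Root iris: left subtree has 3 nodes {fern, lime, ivy}, right has 1 {mint}.
        Root lime: left subtree has 1 node {fern}, right has 1 {ivy}.

cedar, daisy, yew, fir, iris, lime, fern, ivy, mint, moss, plum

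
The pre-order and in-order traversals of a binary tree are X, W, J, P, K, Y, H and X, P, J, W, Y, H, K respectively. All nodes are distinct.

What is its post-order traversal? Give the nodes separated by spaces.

The first element of pre-order is the root; it splits in-order into left and right subtrees.
Root X: left subtree has 0 nodes { }, right has 6 {P, J, W, Y, H, K}.
  Root W: left subtree has 2 nodes {P, J}, right has 3 {Y, H, K}.
    Root J: left subtree has 1 node {P}, right has 0 { }.
    Root K: left subtree has 2 nodes {Y, H}, right has 0 { }.
      Root Y: left subtree has 0 nodes { }, right has 1 {H}.

P J H Y K W X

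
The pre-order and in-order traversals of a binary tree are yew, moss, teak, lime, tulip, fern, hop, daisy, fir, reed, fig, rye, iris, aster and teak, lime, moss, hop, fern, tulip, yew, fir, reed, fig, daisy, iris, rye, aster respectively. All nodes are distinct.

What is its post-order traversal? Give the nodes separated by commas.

The first element of pre-order is the root; it splits in-order into left and right subtrees.
Root yew: left subtree has 6 nodes {teak, lime, moss, hop, fern, tulip}, right has 7 {fir, reed, fig, daisy, iris, rye, aster}.
  Root moss: left subtree has 2 nodes {teak, lime}, right has 3 {hop, fern, tulip}.
    Root teak: left subtree has 0 nodes { }, right has 1 {lime}.
    Root tulip: left subtree has 2 nodes {hop, fern}, right has 0 { }.
      Root fern: left subtree has 1 node {hop}, right has 0 { }.
  Root daisy: left subtree has 3 nodes {fir, reed, fig}, right has 3 {iris, rye, aster}.
    Root fir: left subtree has 0 nodes { }, right has 2 {reed, fig}.
      Root reed: left subtree has 0 nodes { }, right has 1 {fig}.
    Root rye: left subtree has 1 node {iris}, right has 1 {aster}.

lime, teak, hop, fern, tulip, moss, fig, reed, fir, iris, aster, rye, daisy, yew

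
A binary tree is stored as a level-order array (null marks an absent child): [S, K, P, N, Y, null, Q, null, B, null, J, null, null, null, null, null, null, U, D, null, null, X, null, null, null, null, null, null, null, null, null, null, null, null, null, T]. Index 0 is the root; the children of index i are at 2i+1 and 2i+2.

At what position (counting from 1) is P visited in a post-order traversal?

11

Post-order visits the left subtree, then the right subtree, then the node.
At S: go left to K.
  At K: go left to N.
    At N: no left child.
    At N: go right to B.
      At B: go left to U.
        At U: go left to T.
          T is a leaf — visit T.
        At U: no right child.
        Visit U.
      At B: go right to D.
        D is a leaf — visit D.
      Visit B.
    Visit N.
  At K: go right to Y.
    At Y: no left child.
    At Y: go right to J.
      At J: go left to X.
        X is a leaf — visit X.
      At J: no right child.
      Visit J.
    Visit Y.
  Visit K.
At S: go right to P.
  At P: no left child.
  At P: go right to Q.
    Q is a leaf — visit Q.
  Visit P.
Visit S.
Full post-order sequence: T, U, D, B, N, X, J, Y, K, Q, P, S.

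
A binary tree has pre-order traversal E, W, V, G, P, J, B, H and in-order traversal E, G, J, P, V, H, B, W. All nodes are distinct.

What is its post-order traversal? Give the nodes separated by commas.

The first element of pre-order is the root; it splits in-order into left and right subtrees.
Root E: left subtree has 0 nodes { }, right has 7 {G, J, P, V, H, B, W}.
  Root W: left subtree has 6 nodes {G, J, P, V, H, B}, right has 0 { }.
    Root V: left subtree has 3 nodes {G, J, P}, right has 2 {H, B}.
      Root G: left subtree has 0 nodes { }, right has 2 {J, P}.
        Root P: left subtree has 1 node {J}, right has 0 { }.
      Root B: left subtree has 1 node {H}, right has 0 { }.

J, P, G, H, B, V, W, E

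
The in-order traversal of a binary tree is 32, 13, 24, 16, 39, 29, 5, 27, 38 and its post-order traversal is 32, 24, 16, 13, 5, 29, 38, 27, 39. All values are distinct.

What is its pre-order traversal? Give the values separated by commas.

The last element of post-order is the root; it splits in-order into left and right subtrees.
Root 39: left subtree has 4 nodes {32, 13, 24, 16}, right has 4 {29, 5, 27, 38}.
  Root 13: left subtree has 1 node {32}, right has 2 {24, 16}.
    Root 16: left subtree has 1 node {24}, right has 0 { }.
  Root 27: left subtree has 2 nodes {29, 5}, right has 1 {38}.
    Root 29: left subtree has 0 nodes { }, right has 1 {5}.

39, 13, 32, 16, 24, 27, 29, 5, 38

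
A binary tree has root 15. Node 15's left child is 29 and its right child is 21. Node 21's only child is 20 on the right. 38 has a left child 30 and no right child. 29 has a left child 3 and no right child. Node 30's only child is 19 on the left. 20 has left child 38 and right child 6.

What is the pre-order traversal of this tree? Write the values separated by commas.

15, 29, 3, 21, 20, 38, 30, 19, 6

Pre-order visits the node, then its left subtree, then its right subtree.
Visit 15.
At 15: go left to 29.
  Visit 29.
  At 29: go left to 3.
    3 is a leaf — visit 3.
  At 29: no right child.
At 15: go right to 21.
  Visit 21.
  At 21: no left child.
  At 21: go right to 20.
    Visit 20.
    At 20: go left to 38.
      Visit 38.
      At 38: go left to 30.
        Visit 30.
        At 30: go left to 19.
          19 is a leaf — visit 19.
        At 30: no right child.
      At 38: no right child.
    At 20: go right to 6.
      6 is a leaf — visit 6.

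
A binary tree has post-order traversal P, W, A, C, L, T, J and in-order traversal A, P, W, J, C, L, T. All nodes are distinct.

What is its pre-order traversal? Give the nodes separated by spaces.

The last element of post-order is the root; it splits in-order into left and right subtrees.
Root J: left subtree has 3 nodes {A, P, W}, right has 3 {C, L, T}.
  Root A: left subtree has 0 nodes { }, right has 2 {P, W}.
    Root W: left subtree has 1 node {P}, right has 0 { }.
  Root T: left subtree has 2 nodes {C, L}, right has 0 { }.
    Root L: left subtree has 1 node {C}, right has 0 { }.

J A W P T L C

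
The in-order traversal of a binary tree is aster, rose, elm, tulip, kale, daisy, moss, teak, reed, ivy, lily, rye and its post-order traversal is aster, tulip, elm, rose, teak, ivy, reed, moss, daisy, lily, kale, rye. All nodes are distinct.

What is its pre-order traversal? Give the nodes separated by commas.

The last element of post-order is the root; it splits in-order into left and right subtrees.
Root rye: left subtree has 11 nodes {aster, rose, elm, tulip, kale, daisy, moss, teak, reed, ivy, lily}, right has 0 { }.
  Root kale: left subtree has 4 nodes {aster, rose, elm, tulip}, right has 6 {daisy, moss, teak, reed, ivy, lily}.
    Root rose: left subtree has 1 node {aster}, right has 2 {elm, tulip}.
      Root elm: left subtree has 0 nodes { }, right has 1 {tulip}.
    Root lily: left subtree has 5 nodes {daisy, moss, teak, reed, ivy}, right has 0 { }.
      Root daisy: left subtree has 0 nodes { }, right has 4 {moss, teak, reed, ivy}.
        Root moss: left subtree has 0 nodes { }, right has 3 {teak, reed, ivy}.
          Root reed: left subtree has 1 node {teak}, right has 1 {ivy}.

rye, kale, rose, aster, elm, tulip, lily, daisy, moss, reed, teak, ivy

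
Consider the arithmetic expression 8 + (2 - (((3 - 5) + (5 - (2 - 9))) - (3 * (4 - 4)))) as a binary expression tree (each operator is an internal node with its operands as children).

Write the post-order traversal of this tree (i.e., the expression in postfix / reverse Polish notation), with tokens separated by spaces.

Post-order on an expression tree gives postfix notation: for each operator, emit left operand, right operand, then the operator.

8 2 3 5 - 5 2 9 - - + 3 4 4 - * - - +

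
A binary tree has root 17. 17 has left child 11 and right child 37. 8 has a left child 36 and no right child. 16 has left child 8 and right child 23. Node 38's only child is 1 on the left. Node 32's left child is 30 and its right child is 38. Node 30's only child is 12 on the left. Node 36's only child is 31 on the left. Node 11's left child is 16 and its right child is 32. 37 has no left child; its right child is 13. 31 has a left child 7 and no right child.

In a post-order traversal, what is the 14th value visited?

37

Post-order visits the left subtree, then the right subtree, then the node.
At 17: go left to 11.
  At 11: go left to 16.
    At 16: go left to 8.
      At 8: go left to 36.
        At 36: go left to 31.
          At 31: go left to 7.
            7 is a leaf — visit 7.
          At 31: no right child.
          Visit 31.
        At 36: no right child.
        Visit 36.
      At 8: no right child.
      Visit 8.
    At 16: go right to 23.
      23 is a leaf — visit 23.
    Visit 16.
  At 11: go right to 32.
    At 32: go left to 30.
      At 30: go left to 12.
        12 is a leaf — visit 12.
      At 30: no right child.
      Visit 30.
    At 32: go right to 38.
      At 38: go left to 1.
        1 is a leaf — visit 1.
      At 38: no right child.
      Visit 38.
    Visit 32.
  Visit 11.
At 17: go right to 37.
  At 37: no left child.
  At 37: go right to 13.
    13 is a leaf — visit 13.
  Visit 37.
Visit 17.
Full post-order sequence: 7, 31, 36, 8, 23, 16, 12, 30, 1, 38, 32, 11, 13, 37, 17.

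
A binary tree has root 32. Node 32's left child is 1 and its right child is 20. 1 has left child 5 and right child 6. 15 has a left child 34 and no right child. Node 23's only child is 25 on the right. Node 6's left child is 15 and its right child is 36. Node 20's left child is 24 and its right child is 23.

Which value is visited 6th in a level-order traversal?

24

Level-order visits nodes level by level from the root, left to right within each level.
Level 0: 32
Level 1: 1, 20
Level 2: 5, 6, 24, 23
Level 3: 15, 36, 25
Level 4: 34
Full level-order sequence: 32, 1, 20, 5, 6, 24, 23, 15, 36, 25, 34.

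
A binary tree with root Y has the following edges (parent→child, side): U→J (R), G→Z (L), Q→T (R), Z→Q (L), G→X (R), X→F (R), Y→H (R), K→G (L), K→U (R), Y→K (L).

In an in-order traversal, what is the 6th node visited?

In-order visits the left subtree, then the node, then the right subtree.
At Y: go left to K.
  At K: go left to G.
    At G: go left to Z.
      At Z: go left to Q.
        At Q: no left child.
        Visit Q.
        At Q: go right to T.
          T is a leaf — visit T.
      Visit Z.
      At Z: no right child.
    Visit G.
    At G: go right to X.
      At X: no left child.
      Visit X.
      At X: go right to F.
        F is a leaf — visit F.
  Visit K.
  At K: go right to U.
    At U: no left child.
    Visit U.
    At U: go right to J.
      J is a leaf — visit J.
Visit Y.
At Y: go right to H.
  H is a leaf — visit H.
Full in-order sequence: Q, T, Z, G, X, F, K, U, J, Y, H.

F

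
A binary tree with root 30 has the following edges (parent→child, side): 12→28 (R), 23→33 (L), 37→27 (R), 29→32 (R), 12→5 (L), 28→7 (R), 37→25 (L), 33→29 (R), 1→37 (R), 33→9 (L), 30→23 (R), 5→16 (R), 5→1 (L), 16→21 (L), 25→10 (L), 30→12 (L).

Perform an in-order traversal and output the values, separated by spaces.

1 10 25 37 27 5 21 16 12 28 7 30 9 33 29 32 23

In-order visits the left subtree, then the node, then the right subtree.
At 30: go left to 12.
  At 12: go left to 5.
    At 5: go left to 1.
      At 1: no left child.
      Visit 1.
      At 1: go right to 37.
        At 37: go left to 25.
          At 25: go left to 10.
            10 is a leaf — visit 10.
          Visit 25.
          At 25: no right child.
        Visit 37.
        At 37: go right to 27.
          27 is a leaf — visit 27.
    Visit 5.
    At 5: go right to 16.
      At 16: go left to 21.
        21 is a leaf — visit 21.
      Visit 16.
      At 16: no right child.
  Visit 12.
  At 12: go right to 28.
    At 28: no left child.
    Visit 28.
    At 28: go right to 7.
      7 is a leaf — visit 7.
Visit 30.
At 30: go right to 23.
  At 23: go left to 33.
    At 33: go left to 9.
      9 is a leaf — visit 9.
    Visit 33.
    At 33: go right to 29.
      At 29: no left child.
      Visit 29.
      At 29: go right to 32.
        32 is a leaf — visit 32.
  Visit 23.
  At 23: no right child.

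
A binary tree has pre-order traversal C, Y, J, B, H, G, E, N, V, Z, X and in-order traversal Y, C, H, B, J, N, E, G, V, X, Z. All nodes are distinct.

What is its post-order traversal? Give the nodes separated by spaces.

Y H B N E X Z V G J C

The first element of pre-order is the root; it splits in-order into left and right subtrees.
Root C: left subtree has 1 node {Y}, right has 9 {H, B, J, N, E, G, V, X, Z}.
  Root J: left subtree has 2 nodes {H, B}, right has 6 {N, E, G, V, X, Z}.
    Root B: left subtree has 1 node {H}, right has 0 { }.
    Root G: left subtree has 2 nodes {N, E}, right has 3 {V, X, Z}.
      Root E: left subtree has 1 node {N}, right has 0 { }.
      Root V: left subtree has 0 nodes { }, right has 2 {X, Z}.
        Root Z: left subtree has 1 node {X}, right has 0 { }.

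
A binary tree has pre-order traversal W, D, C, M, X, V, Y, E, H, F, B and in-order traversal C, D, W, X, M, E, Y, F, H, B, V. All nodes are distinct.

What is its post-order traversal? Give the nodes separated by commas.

The first element of pre-order is the root; it splits in-order into left and right subtrees.
Root W: left subtree has 2 nodes {C, D}, right has 8 {X, M, E, Y, F, H, B, V}.
  Root D: left subtree has 1 node {C}, right has 0 { }.
  Root M: left subtree has 1 node {X}, right has 6 {E, Y, F, H, B, V}.
    Root V: left subtree has 5 nodes {E, Y, F, H, B}, right has 0 { }.
      Root Y: left subtree has 1 node {E}, right has 3 {F, H, B}.
        Root H: left subtree has 1 node {F}, right has 1 {B}.

C, D, X, E, F, B, H, Y, V, M, W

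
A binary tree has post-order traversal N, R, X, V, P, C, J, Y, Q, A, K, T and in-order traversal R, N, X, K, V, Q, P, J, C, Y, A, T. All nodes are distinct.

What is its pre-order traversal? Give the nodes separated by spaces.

T K X R N A Q V Y J P C

The last element of post-order is the root; it splits in-order into left and right subtrees.
Root T: left subtree has 11 nodes {R, N, X, K, V, Q, P, J, C, Y, A}, right has 0 { }.
  Root K: left subtree has 3 nodes {R, N, X}, right has 7 {V, Q, P, J, C, Y, A}.
    Root X: left subtree has 2 nodes {R, N}, right has 0 { }.
      Root R: left subtree has 0 nodes { }, right has 1 {N}.
    Root A: left subtree has 6 nodes {V, Q, P, J, C, Y}, right has 0 { }.
      Root Q: left subtree has 1 node {V}, right has 4 {P, J, C, Y}.
        Root Y: left subtree has 3 nodes {P, J, C}, right has 0 { }.
          Root J: left subtree has 1 node {P}, right has 1 {C}.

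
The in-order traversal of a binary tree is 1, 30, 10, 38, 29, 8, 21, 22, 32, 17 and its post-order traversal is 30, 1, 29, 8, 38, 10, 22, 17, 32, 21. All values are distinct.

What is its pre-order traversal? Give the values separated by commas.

The last element of post-order is the root; it splits in-order into left and right subtrees.
Root 21: left subtree has 6 nodes {1, 30, 10, 38, 29, 8}, right has 3 {22, 32, 17}.
  Root 10: left subtree has 2 nodes {1, 30}, right has 3 {38, 29, 8}.
    Root 1: left subtree has 0 nodes { }, right has 1 {30}.
    Root 38: left subtree has 0 nodes { }, right has 2 {29, 8}.
      Root 8: left subtree has 1 node {29}, right has 0 { }.
  Root 32: left subtree has 1 node {22}, right has 1 {17}.

21, 10, 1, 30, 38, 8, 29, 32, 22, 17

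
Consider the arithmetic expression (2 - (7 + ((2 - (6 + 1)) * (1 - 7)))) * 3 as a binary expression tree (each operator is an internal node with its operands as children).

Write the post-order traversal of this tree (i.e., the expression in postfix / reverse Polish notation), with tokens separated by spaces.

2 7 2 6 1 + - 1 7 - * + - 3 *

Post-order on an expression tree gives postfix notation: for each operator, emit left operand, right operand, then the operator.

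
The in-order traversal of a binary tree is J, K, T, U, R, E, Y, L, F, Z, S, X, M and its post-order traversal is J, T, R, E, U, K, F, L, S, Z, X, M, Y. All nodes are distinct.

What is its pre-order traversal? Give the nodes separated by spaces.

Y K J U T E R M X Z L F S

The last element of post-order is the root; it splits in-order into left and right subtrees.
Root Y: left subtree has 6 nodes {J, K, T, U, R, E}, right has 6 {L, F, Z, S, X, M}.
  Root K: left subtree has 1 node {J}, right has 4 {T, U, R, E}.
    Root U: left subtree has 1 node {T}, right has 2 {R, E}.
      Root E: left subtree has 1 node {R}, right has 0 { }.
  Root M: left subtree has 5 nodes {L, F, Z, S, X}, right has 0 { }.
    Root X: left subtree has 4 nodes {L, F, Z, S}, right has 0 { }.
      Root Z: left subtree has 2 nodes {L, F}, right has 1 {S}.
        Root L: left subtree has 0 nodes { }, right has 1 {F}.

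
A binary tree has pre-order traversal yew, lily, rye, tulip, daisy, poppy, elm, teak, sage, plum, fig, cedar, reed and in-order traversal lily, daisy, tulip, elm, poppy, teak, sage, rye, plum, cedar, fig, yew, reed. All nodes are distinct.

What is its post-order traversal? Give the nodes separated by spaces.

daisy elm sage teak poppy tulip cedar fig plum rye lily reed yew

The first element of pre-order is the root; it splits in-order into left and right subtrees.
Root yew: left subtree has 11 nodes {lily, daisy, tulip, elm, poppy, teak, sage, rye, plum, cedar, fig}, right has 1 {reed}.
  Root lily: left subtree has 0 nodes { }, right has 10 {daisy, tulip, elm, poppy, teak, sage, rye, plum, cedar, fig}.
    Root rye: left subtree has 6 nodes {daisy, tulip, elm, poppy, teak, sage}, right has 3 {plum, cedar, fig}.
      Root tulip: left subtree has 1 node {daisy}, right has 4 {elm, poppy, teak, sage}.
        Root poppy: left subtree has 1 node {elm}, right has 2 {teak, sage}.
          Root teak: left subtree has 0 nodes { }, right has 1 {sage}.
      Root plum: left subtree has 0 nodes { }, right has 2 {cedar, fig}.
        Root fig: left subtree has 1 node {cedar}, right has 0 { }.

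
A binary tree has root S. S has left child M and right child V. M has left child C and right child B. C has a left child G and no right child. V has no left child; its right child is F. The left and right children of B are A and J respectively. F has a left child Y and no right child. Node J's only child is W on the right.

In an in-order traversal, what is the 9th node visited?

In-order visits the left subtree, then the node, then the right subtree.
At S: go left to M.
  At M: go left to C.
    At C: go left to G.
      G is a leaf — visit G.
    Visit C.
    At C: no right child.
  Visit M.
  At M: go right to B.
    At B: go left to A.
      A is a leaf — visit A.
    Visit B.
    At B: go right to J.
      At J: no left child.
      Visit J.
      At J: go right to W.
        W is a leaf — visit W.
Visit S.
At S: go right to V.
  At V: no left child.
  Visit V.
  At V: go right to F.
    At F: go left to Y.
      Y is a leaf — visit Y.
    Visit F.
    At F: no right child.
Full in-order sequence: G, C, M, A, B, J, W, S, V, Y, F.

V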